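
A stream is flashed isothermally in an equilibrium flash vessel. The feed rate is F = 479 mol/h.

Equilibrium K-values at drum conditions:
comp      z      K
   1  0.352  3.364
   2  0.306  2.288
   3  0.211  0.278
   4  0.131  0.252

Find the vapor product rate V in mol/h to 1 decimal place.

Material balance + equilibrium reduce to Σ zᵢ(Kᵢ−1)/(1+V/F(Kᵢ−1)) = 0.
g(0) = ΣzᵢKᵢ − 1 = 0.976 and g(1) = 1 − Σzᵢ/Kᵢ = -0.517, so a root lies in (0, 1).
Newton iteration, V/F⁰ = 0.39:
  V/F = 0.390: g = 0.3449, g' = -1.117 → V/F = 0.699
  V/F = 0.699: g = 0.0084, g' = -1.190 → V/F = 0.706
Converged at V/F = 0.706.
Then V = V/F·F = 0.7059·479 = 338.1 mol/h and L = F − V = 140.9 mol/h.

V = 338.1 mol/h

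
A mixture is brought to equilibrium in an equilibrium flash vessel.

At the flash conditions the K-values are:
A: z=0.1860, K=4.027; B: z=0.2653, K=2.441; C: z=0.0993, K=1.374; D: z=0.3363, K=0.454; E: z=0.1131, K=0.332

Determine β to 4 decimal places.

Rachford–Rice: g(β) = Σ zᵢ(Kᵢ−1)/(1+β(Kᵢ−1)) = 0.
g(0) = ΣzᵢKᵢ − 1 = 0.7233 and g(1) = 1 − Σzᵢ/Kᵢ = -0.3086, so a root lies in (0, 1).
Newton iteration, β⁰ = 0.53:
  β = 0.5300: g = 0.08859, g' = -0.7575 → β = 0.6469
  β = 0.6469: g = 0.00112, g' = -0.7475 → β = 0.6484
Converged at β = 0.6484.

β = 0.6484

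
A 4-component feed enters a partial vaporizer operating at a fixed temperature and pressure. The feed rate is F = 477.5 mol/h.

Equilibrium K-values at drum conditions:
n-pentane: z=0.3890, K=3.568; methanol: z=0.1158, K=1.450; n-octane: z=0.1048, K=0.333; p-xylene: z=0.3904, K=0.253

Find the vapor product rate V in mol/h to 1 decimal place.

Rachford–Rice: g(ψ) = Σ zᵢ(Kᵢ−1)/(1+ψ(Kᵢ−1)) = 0.
g(0) = ΣzᵢKᵢ − 1 = 0.6895 and g(1) = 1 − Σzᵢ/Kᵢ = -1.0467, so a root lies in (0, 1).
Iterate (Newton) starting at ψ = 0.4:
  ψ = 0.4000: g = 0.02570, g' = -1.1709 → ψ = 0.4219
  ψ = 0.4219: g = 0.00010, g' = -1.1623 → ψ = 0.4220
Converged at ψ = 0.4220.
Then V = ψ·F = 0.4220·477.5 = 201.5 mol/h and L = F − V = 276.0 mol/h.

V = 201.5 mol/h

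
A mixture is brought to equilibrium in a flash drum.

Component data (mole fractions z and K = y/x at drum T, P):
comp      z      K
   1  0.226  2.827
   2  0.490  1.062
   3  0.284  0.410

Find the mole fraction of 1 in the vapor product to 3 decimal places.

Rachford–Rice: g(β) = Σ zᵢ(Kᵢ−1)/(1+β(Kᵢ−1)) = 0.
g(0) = ΣzᵢKᵢ − 1 = 0.276 and g(1) = 1 − Σzᵢ/Kᵢ = -0.234, so a root lies in (0, 1).
Newton–Raphson from β = 0.67:
  β = 0.670: g = -0.0623, g' = -0.425 → β = 0.523
  β = 0.523: g = -0.0019, g' = -0.406 → β = 0.519
Converged at β = 0.519.
Compositions from xᵢ = zᵢ/(1+β(Kᵢ−1)), yᵢ = Kᵢxᵢ:
  1: x = 0.116, y = 0.328
  2: x = 0.475, y = 0.504
  3: x = 0.409, y = 0.168

y_1 = 0.328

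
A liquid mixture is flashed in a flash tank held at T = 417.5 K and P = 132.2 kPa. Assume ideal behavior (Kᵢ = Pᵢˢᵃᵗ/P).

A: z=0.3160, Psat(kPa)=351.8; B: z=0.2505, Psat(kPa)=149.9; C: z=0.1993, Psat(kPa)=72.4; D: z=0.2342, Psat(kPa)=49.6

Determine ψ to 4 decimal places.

ψ = 0.4788

Raoult's law: Kᵢ = Pᵢˢᵃᵗ/P = Pᵢˢᵃᵗ/132.2.
  K_A = 351.8/132.2 = 2.661120, K_B = 149.9/132.2 = 1.133888, K_C = 72.4/132.2 = 0.547655, K_D = 49.6/132.2 = 0.375189
Material balance + equilibrium reduce to Σ zᵢ(Kᵢ−1)/(1+ψ(Kᵢ−1)) = 0.
Check two-phase: ΣzᵢKᵢ = 1.3220 > 1 and Σzᵢ/Kᵢ = 1.3278 > 1, so g(0) = 0.3220 > 0 and g(1) = -0.3278 < 0.
Iterate (Newton) starting at ψ = 0.67:
  ψ = 0.6700: g = -0.10185, g' = -0.5535 → ψ = 0.4860
  ψ = 0.4860: g = -0.00377, g' = -0.5265 → ψ = 0.4788
Converged at ψ = 0.4788.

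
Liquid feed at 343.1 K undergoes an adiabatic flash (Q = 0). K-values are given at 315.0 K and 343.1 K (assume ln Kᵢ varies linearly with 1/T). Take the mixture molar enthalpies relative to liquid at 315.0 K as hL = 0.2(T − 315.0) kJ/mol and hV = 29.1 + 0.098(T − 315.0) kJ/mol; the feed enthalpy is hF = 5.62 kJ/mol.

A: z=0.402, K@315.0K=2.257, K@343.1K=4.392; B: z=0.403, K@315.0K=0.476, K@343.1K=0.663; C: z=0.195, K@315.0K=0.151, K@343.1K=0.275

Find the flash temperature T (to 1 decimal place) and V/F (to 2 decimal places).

T = 316.1 K, V/F = 0.19

Adiabatic flash: solve Rachford–Rice at each trial T, then check hF = ψ·hV(T) + (1−ψ)·hL(T).
  T = 315.0 K: K = (2.257, 0.476, 0.151), RR gives ψ = 0.158, H_out = 4.603 kJ/mol
  T = 343.1 K: K = (4.392, 0.663, 0.275), RR gives ψ = 0.632, H_out = 22.207 kJ/mol
  T = 329.1 K: K = (3.197, 0.566, 0.207), RR gives ψ = 0.435, H_out = 14.848 kJ/mol
  T = 322.1 K: K = (2.700, 0.520, 0.177), RR gives ψ = 0.316, H_out = 10.387 kJ/mol
  T = 318.6 K: K = (2.474, 0.498, 0.164), RR gives ψ = 0.245, H_out = 7.753 kJ/mol
  T = 316.8 K: K = (2.364, 0.487, 0.157), RR gives ψ = 0.204, H_out = 6.245 kJ/mol
Linear interpolation between T = 315.0 (H_out = 4.603) and T = 316.8 (H_out = 6.245) on hF = 5.62 gives T ≈ 316.1 K, at which ψ = 0.19.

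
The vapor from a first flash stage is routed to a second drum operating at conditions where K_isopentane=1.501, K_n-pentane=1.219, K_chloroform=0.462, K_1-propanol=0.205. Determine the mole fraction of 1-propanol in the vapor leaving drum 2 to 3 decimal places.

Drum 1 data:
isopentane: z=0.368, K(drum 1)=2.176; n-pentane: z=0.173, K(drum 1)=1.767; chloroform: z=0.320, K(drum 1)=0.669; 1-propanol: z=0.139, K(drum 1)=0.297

y_1-propanol (drum 2) = 0.020

Drum 1:
Rachford–Rice: g(ψ₁) = Σ zᵢ(Kᵢ−1)/(1+ψ₁(Kᵢ−1)) = 0.
Check two-phase: ΣzᵢKᵢ = 1.362 > 1 and Σzᵢ/Kᵢ = 1.213 > 1, so g(0) = 0.362 > 0 and g(1) = -0.213 < 0.
Newton iteration, ψ₁⁰ = 0.52:
  ψ₁ = 0.520: g = 0.0814, g' = -0.470 → ψ₁ = 0.693
  ψ₁ = 0.693: g = -0.0031, g' = -0.518 → ψ₁ = 0.687
Converged at ψ₁ = 0.687.
Drum-1 compositions:
  isopentane: x = 0.204, y = 0.443
  n-pentane: x = 0.113, y = 0.200
  chloroform: x = 0.414, y = 0.277
  1-propanol: x = 0.269, y = 0.080
Drum-2 feed = drum-1 vapor: z₂ = (0.4428, 0.2002, 0.2771, 0.0799).
Drum 2:
Rachford–Rice: g(ψ₂) = Σ zᵢ(Kᵢ−1)/(1+ψ₂(Kᵢ−1)) = 0.
Check two-phase: ΣzᵢKᵢ = 1.053 > 1 and Σzᵢ/Kᵢ = 1.449 > 1, so g(0) = 0.053 > 0 and g(1) = -0.449 < 0.
Newton iteration, ψ₂⁰ = 0.59:
  ψ₂ = 0.590: g = -0.1280, g' = -0.425 → ψ₂ = 0.289
  ψ₂ = 0.289: g = -0.0239, g' = -0.291 → ψ₂ = 0.207
  ψ₂ = 0.207: g = -0.0007, g' = -0.274 → ψ₂ = 0.204
Converged at ψ₂ = 0.204.
  isopentane: x = 0.402, y = 0.603
  n-pentane: x = 0.192, y = 0.234
  chloroform: x = 0.311, y = 0.144
  1-propanol: x = 0.095, y = 0.020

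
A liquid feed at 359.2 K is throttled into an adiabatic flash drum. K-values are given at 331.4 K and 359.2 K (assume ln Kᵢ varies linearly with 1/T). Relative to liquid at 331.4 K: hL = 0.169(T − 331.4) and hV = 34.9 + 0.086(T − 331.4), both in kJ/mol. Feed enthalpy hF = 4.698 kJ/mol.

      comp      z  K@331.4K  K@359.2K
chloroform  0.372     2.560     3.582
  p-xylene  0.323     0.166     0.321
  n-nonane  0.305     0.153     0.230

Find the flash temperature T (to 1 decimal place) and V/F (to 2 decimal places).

T = 338.0 K, V/F = 0.10

Adiabatic flash: solve Rachford–Rice at each trial T, then check hF = ψ·hV(T) + (1−ψ)·hL(T).
  T = 331.4 K: K = (2.560, 0.166, 0.153), RR gives ψ = 0.040, H_out = 1.400 kJ/mol
  T = 359.2 K: K = (3.582, 0.321, 0.230), RR gives ψ = 0.271, H_out = 13.520 kJ/mol
  T = 345.3 K: K = (3.049, 0.234, 0.189), RR gives ψ = 0.166, H_out = 7.937 kJ/mol
  T = 338.4 K: K = (2.800, 0.198, 0.171), RR gives ψ = 0.107, H_out = 4.871 kJ/mol
  T = 334.9 K: K = (2.679, 0.181, 0.162), RR gives ψ = 0.075, H_out = 3.191 kJ/mol
  T = 336.6 K: K = (2.738, 0.189, 0.166), RR gives ψ = 0.091, H_out = 4.019 kJ/mol
Linear interpolation between T = 336.6 (H_out = 4.019) and T = 338.4 (H_out = 4.871) on hF = 4.698 gives T ≈ 338.0 K, at which ψ = 0.10.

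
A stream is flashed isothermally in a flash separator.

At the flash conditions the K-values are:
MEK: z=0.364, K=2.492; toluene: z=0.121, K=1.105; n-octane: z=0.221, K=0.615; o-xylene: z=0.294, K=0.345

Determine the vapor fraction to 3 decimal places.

ψ = 0.385

Material balance + equilibrium reduce to Σ zᵢ(Kᵢ−1)/(1+ψ(Kᵢ−1)) = 0.
Feasibility: ΣzᵢKᵢ = 1.278, Σzᵢ/Kᵢ = 1.467 — both > 1, two phases present.
Newton iteration, ψ⁰ = 0.62:
  ψ = 0.620: g = -0.1420, g' = -0.634 → ψ = 0.396
  ψ = 0.396: g = -0.0069, g' = -0.597 → ψ = 0.385
Converged at ψ = 0.385.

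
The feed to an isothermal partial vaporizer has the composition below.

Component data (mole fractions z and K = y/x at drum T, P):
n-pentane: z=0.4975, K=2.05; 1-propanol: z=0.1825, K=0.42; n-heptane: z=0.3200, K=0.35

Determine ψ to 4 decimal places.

ψ = 0.3174

Let ψ = V/F and solve Σ zᵢ(Kᵢ−1)/(1+ψ(Kᵢ−1)) = 0.
Check two-phase: ΣzᵢKᵢ = 1.2085 > 1 and Σzᵢ/Kᵢ = 1.5915 > 1, so g(0) = 0.2085 > 0 and g(1) = -0.5915 < 0.
Iterate (Newton) starting at ψ = 0.34:
  ψ = 0.3400: g = -0.01391, g' = -0.6159 → ψ = 0.3174
Converged at ψ = 0.3174.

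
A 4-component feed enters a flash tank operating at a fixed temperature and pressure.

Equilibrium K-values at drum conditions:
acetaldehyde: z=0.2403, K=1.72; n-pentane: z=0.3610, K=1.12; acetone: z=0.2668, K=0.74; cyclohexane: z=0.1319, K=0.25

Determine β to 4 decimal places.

β = 0.2178

Material balance + equilibrium reduce to Σ zᵢ(Kᵢ−1)/(1+β(Kᵢ−1)) = 0.
Feasibility: ΣzᵢKᵢ = 1.0480, Σzᵢ/Kᵢ = 1.3502 — both > 1, two phases present.
Newton iteration, β⁰ = 0.5:
  β = 0.5000: g = -0.06993, g' = -0.2857 → β = 0.2553
  β = 0.2553: g = -0.00846, g' = -0.2280 → β = 0.2182
  β = 0.2182: g = -0.00007, g' = -0.2243 → β = 0.2178
Converged at β = 0.2178.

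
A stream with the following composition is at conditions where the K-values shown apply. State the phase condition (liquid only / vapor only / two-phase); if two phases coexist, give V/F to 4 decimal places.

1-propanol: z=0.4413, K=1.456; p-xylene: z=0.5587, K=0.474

liquid only

ΣzᵢKᵢ = 0.9074; Σzᵢ/Kᵢ = 1.4818.
Since ΣzᵢKᵢ < 1 the mixture is below its bubble point — single liquid phase.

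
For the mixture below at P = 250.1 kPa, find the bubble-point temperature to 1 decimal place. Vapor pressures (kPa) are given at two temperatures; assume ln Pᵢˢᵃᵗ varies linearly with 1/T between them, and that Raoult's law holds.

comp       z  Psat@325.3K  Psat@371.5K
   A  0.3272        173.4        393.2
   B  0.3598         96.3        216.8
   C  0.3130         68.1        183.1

T = 368.2 K

Bubble-point temperature: ΣzᵢPᵢˢᵃᵗ(T) = P. Interpolate ln Pᵢˢᵃᵗ = aᵢ + bᵢ/T.
  T = 325.3 K: ΣzᵢPᵢˢᵃᵗ = 112.70 kPa
  T = 371.5 K: ΣzᵢPᵢˢᵃᵗ = 263.97 kPa
  T = 348.4 K: ΣzᵢPᵢˢᵃᵗ = 177.31 kPa
  T = 359.9 K: ΣzᵢPᵢˢᵃᵗ = 217.51 kPa
  T = 365.7 K: ΣzᵢPᵢˢᵃᵗ = 239.98 kPa
  T = 368.6 K: ΣzᵢPᵢˢᵃᵗ = 251.78 kPa
Interpolating between 365.7 K and 368.6 K gives T ≈ 368.2 K.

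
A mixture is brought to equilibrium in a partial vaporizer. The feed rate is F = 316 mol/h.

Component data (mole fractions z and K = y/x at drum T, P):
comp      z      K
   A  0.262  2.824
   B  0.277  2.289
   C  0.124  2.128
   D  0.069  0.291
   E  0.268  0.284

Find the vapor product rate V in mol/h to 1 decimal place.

Let β = V/F and solve Σ zᵢ(Kᵢ−1)/(1+β(Kᵢ−1)) = 0.
Feasibility: ΣzᵢKᵢ = 1.734, Σzᵢ/Kᵢ = 1.453 — both > 1, two phases present.
Iterate (Newton) starting at β = 0.5:
  β = 0.500: g = 0.1818, g' = -0.890 → β = 0.704
  β = 0.704: g = -0.0106, g' = -1.040 → β = 0.694
Converged at β = 0.694.
Then V = β·F = 0.6941·316 = 219.3 mol/h and L = F − V = 96.7 mol/h.

V = 219.3 mol/h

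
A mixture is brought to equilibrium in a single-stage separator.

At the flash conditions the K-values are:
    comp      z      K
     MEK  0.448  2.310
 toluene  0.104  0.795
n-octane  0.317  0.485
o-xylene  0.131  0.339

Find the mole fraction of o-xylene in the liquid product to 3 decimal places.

Newton iteration, ψ⁰ = 0.5:
  ψ = 0.500: g = -0.0184, g' = -0.566 → ψ = 0.468
Converged at ψ = 0.468.
Compositions from xᵢ = zᵢ/(1+ψ(Kᵢ−1)), yᵢ = Kᵢxᵢ:
  MEK: x = 0.278, y = 0.642
  toluene: x = 0.115, y = 0.091
  n-octane: x = 0.418, y = 0.203
  o-xylene: x = 0.190, y = 0.064

x_o-xylene = 0.190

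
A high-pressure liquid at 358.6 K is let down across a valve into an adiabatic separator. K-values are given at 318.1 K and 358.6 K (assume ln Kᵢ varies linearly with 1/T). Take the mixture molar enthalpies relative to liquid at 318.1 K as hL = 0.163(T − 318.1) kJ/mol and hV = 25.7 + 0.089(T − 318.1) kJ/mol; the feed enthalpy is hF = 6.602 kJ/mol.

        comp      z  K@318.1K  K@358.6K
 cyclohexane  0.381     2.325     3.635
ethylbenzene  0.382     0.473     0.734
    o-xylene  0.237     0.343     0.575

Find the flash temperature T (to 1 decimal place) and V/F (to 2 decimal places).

Adiabatic flash: solve Rachford–Rice at each trial T, then check hF = ψ·hV(T) + (1−ψ)·hL(T).
  T = 318.1 K: K = (2.325, 0.473, 0.343), RR gives ψ = 0.192, H_out = 4.945 kJ/mol
  T = 358.6 K: K = (3.635, 0.734, 0.575), RR gives ψ = 0.903, H_out = 27.096 kJ/mol
  T = 338.4 K: K = (2.948, 0.597, 0.451), RR gives ψ = 0.507, H_out = 15.576 kJ/mol
  T = 328.2 K: K = (2.626, 0.533, 0.395), RR gives ψ = 0.350, H_out = 10.369 kJ/mol
  T = 323.1 K: K = (2.472, 0.502, 0.368), RR gives ψ = 0.272, H_out = 7.696 kJ/mol
  T = 320.6 K: K = (2.398, 0.488, 0.355), RR gives ψ = 0.233, H_out = 6.341 kJ/mol
  T = 321.9 K: K = (2.436, 0.495, 0.362), RR gives ψ = 0.253, H_out = 7.050 kJ/mol
Linear interpolation between T = 320.6 (H_out = 6.341) and T = 321.9 (H_out = 7.050) on hF = 6.602 gives T ≈ 321.1 K, at which ψ = 0.24.

T = 321.1 K, V/F = 0.24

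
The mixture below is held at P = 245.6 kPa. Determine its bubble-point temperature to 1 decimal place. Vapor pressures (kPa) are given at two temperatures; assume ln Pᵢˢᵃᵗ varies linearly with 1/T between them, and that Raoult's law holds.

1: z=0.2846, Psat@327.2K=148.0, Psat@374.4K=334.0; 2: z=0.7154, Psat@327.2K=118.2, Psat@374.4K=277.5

Bubble-point temperature: ΣzᵢPᵢˢᵃᵗ(T) = P. Interpolate ln Pᵢˢᵃᵗ = aᵢ + bᵢ/T.
  T = 327.2 K: ΣzᵢPᵢˢᵃᵗ = 126.68 kPa
  T = 374.4 K: ΣzᵢPᵢˢᵃᵗ = 293.58 kPa
  T = 350.8 K: ΣzᵢPᵢˢᵃᵗ = 198.37 kPa
  T = 362.6 K: ΣzᵢPᵢˢᵃᵗ = 242.87 kPa
  T = 368.5 K: ΣzᵢPᵢˢᵃᵗ = 267.43 kPa
  T = 365.6 K: ΣzᵢPᵢˢᵃᵗ = 255.16 kPa
  T = 364.1 K: ΣzᵢPᵢˢᵃᵗ = 248.96 kPa
Interpolating between 362.6 K and 364.1 K gives T ≈ 363.3 K.

T = 363.3 K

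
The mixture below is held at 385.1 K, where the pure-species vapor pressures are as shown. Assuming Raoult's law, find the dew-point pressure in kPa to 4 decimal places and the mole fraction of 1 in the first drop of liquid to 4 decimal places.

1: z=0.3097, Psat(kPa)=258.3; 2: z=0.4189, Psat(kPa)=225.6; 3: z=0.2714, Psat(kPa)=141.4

At the dew point ψ → 1, so Σzᵢ/Kᵢ = 1 with Kᵢ = Pᵢˢᵃᵗ/P ⇒ 1/P = Σzᵢ/Pᵢˢᵃᵗ.
1/P = 0.3097/258.3 + 0.4189/225.6 + 0.2714/141.4 = 0.0049752 ⇒ P = 200.9971 kPa
xᵢ = zᵢP/Pᵢˢᵃᵗ ⇒ x_1 = 0.3097·200.9971/258.3 = 0.2410

Pdew = 200.9971 kPa, x_1 = 0.2410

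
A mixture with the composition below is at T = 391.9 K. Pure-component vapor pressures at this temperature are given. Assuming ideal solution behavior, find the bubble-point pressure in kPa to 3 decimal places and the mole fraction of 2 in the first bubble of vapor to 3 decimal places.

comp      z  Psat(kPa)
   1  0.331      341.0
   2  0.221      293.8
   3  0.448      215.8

Pbub = 274.479 kPa, y_2 = 0.237

At the bubble point ψ → 0, so ΣzᵢKᵢ = 1 with Kᵢ = Pᵢˢᵃᵗ/P ⇒ P = ΣzᵢPᵢˢᵃᵗ.
P = 0.331·341.0 + 0.221·293.8 + 0.448·215.8 = 274.479 kPa
yᵢ = zᵢPᵢˢᵃᵗ/P ⇒ y_2 = 0.221·293.8/274.479 = 0.237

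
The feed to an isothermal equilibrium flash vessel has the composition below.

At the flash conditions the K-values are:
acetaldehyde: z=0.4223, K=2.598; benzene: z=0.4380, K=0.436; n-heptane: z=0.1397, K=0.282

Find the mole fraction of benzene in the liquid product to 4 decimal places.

x_benzene = 0.5414

Rachford–Rice: g(V/F) = Σ zᵢ(Kᵢ−1)/(1+V/F(Kᵢ−1)) = 0.
Feasibility: ΣzᵢKᵢ = 1.3275, Σzᵢ/Kᵢ = 1.6625 — both > 1, two phases present.
Iterate (Newton) starting at V/F = 0.5:
  V/F = 0.5000: g = -0.12542, g' = -0.7787 → V/F = 0.3389
  V/F = 0.3389: g = -0.00024, g' = -0.7925 → V/F = 0.3386
Converged at V/F = 0.3386.
Compositions from xᵢ = zᵢ/(1+V/F(Kᵢ−1)), yᵢ = Kᵢxᵢ:
  acetaldehyde: x = 0.2740, y = 0.7119
  benzene: x = 0.5414, y = 0.2361
  n-heptane: x = 0.1846, y = 0.0521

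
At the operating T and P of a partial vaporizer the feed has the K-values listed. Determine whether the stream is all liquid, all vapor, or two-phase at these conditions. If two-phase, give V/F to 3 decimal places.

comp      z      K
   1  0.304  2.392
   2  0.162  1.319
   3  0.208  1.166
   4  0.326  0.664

ΣzᵢKᵢ = 1.400; Σzᵢ/Kᵢ = 0.919.
Since Σzᵢ/Kᵢ < 1 the mixture is above its dew point — single vapor phase.

all vapor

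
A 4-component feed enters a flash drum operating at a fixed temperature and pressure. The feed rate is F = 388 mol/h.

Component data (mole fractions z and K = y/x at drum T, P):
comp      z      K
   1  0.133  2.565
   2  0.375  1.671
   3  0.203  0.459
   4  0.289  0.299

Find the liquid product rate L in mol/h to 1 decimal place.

L = 296.0 mol/h

Rachford–Rice: g(V/F) = Σ zᵢ(Kᵢ−1)/(1+V/F(Kᵢ−1)) = 0.
g(0) = ΣzᵢKᵢ − 1 = 0.147 and g(1) = 1 − Σzᵢ/Kᵢ = -0.685, so a root lies in (0, 1).
Newton–Raphson from V/F = 0.5:
  V/F = 0.500: g = -0.1573, g' = -0.645 → V/F = 0.256
  V/F = 0.256: g = -0.0112, g' = -0.580 → V/F = 0.237
Converged at V/F = 0.237.
Then V = V/F·F = 0.2370·388 = 92.0 mol/h and L = F − V = 296.0 mol/h.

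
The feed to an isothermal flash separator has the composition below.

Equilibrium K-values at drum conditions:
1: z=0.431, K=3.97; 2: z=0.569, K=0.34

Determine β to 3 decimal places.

Binary case is linear: z₁(K₁−1)(1+β(K₂−1)) + z₂(K₂−1)(1+β(K₁−1)) = 0
⇒ β = [z₁(K₁−1)+z₂(K₂−1)] / [−(K₁−1)(K₂−1)] = 0.9045/1.9602 = 0.461

β = 0.461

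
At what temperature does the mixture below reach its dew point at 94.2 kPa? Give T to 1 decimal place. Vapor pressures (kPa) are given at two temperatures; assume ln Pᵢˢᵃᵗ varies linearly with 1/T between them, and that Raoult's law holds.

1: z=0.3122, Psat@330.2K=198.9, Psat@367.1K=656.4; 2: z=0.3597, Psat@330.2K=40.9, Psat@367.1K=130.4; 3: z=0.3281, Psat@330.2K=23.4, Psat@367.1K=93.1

Dew-point temperature: Σzᵢ·P/Pᵢˢᵃᵗ(T) = 1. Interpolate ln Pᵢˢᵃᵗ = aᵢ + bᵢ/T.
  T = 330.2 K: ΣzᵢP/Pᵢˢᵃᵗ = 2.2971
  T = 367.1 K: ΣzᵢP/Pᵢˢᵃᵗ = 0.6366
  T = 348.6 K: ΣzᵢP/Pᵢˢᵃᵗ = 1.1693
  T = 357.9 K: ΣzᵢP/Pᵢˢᵃᵗ = 0.8543
  T = 353.2 K: ΣzᵢP/Pᵢˢᵃᵗ = 0.9990
  T = 350.9 K: ΣzᵢP/Pᵢˢᵃᵗ = 1.0802
Interpolating between 350.9 K and 353.2 K gives T ≈ 353.2 K.

T = 353.2 K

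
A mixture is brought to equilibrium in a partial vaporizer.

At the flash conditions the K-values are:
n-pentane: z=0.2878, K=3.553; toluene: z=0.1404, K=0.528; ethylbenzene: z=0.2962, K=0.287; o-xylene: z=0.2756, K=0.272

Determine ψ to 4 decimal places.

Let ψ = V/F and solve Σ zᵢ(Kᵢ−1)/(1+ψ(Kᵢ−1)) = 0.
g(0) = ΣzᵢKᵢ − 1 = 0.2567 and g(1) = 1 − Σzᵢ/Kᵢ = -1.3922, so a root lies in (0, 1).
Newton–Raphson from ψ = 0.5:
  ψ = 0.5000: g = -0.40764, g' = -1.1403 → ψ = 0.1425
  ψ = 0.1425: g = 0.00876, g' = -1.4129 → ψ = 0.1487
  ψ = 0.1487: g = 0.00006, g' = -1.3938 → ψ = 0.1488
Converged at ψ = 0.1488.

ψ = 0.1488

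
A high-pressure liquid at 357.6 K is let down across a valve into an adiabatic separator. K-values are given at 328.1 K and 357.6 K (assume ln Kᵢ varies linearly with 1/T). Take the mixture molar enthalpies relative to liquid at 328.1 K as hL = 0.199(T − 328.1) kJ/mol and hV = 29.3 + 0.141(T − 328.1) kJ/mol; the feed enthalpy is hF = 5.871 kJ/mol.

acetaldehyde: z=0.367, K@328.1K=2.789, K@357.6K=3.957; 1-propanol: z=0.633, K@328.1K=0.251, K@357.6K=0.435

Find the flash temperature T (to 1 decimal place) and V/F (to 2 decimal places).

Adiabatic flash: solve Rachford–Rice at each trial T, then check hF = ψ·hV(T) + (1−ψ)·hL(T).
  T = 328.1 K: K = (2.789, 0.251), RR gives ψ = 0.136, H_out = 3.989 kJ/mol
  T = 357.6 K: K = (3.957, 0.435), RR gives ψ = 0.435, H_out = 17.885 kJ/mol
  T = 342.9 K: K = (3.349, 0.335), RR gives ψ = 0.282, H_out = 10.970 kJ/mol
  T = 335.5 K: K = (3.062, 0.291), RR gives ψ = 0.211, H_out = 7.551 kJ/mol
  T = 331.8 K: K = (2.924, 0.270), RR gives ψ = 0.174, H_out = 5.797 kJ/mol
  T = 333.6 K: K = (2.991, 0.280), RR gives ψ = 0.192, H_out = 6.656 kJ/mol
Linear interpolation between T = 331.8 (H_out = 5.797) and T = 333.6 (H_out = 6.656) on hF = 5.871 gives T ≈ 332.0 K, at which ψ = 0.18.

T = 332.0 K, V/F = 0.18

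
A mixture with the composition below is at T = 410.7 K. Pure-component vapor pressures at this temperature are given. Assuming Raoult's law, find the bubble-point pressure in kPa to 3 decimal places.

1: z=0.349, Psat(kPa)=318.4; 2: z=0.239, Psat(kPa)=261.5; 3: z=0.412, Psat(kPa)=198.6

Pbub = 255.443 kPa

At the bubble point ψ → 0, so ΣzᵢKᵢ = 1 with Kᵢ = Pᵢˢᵃᵗ/P ⇒ P = ΣzᵢPᵢˢᵃᵗ.
P = 0.349·318.4 + 0.239·261.5 + 0.412·198.6 = 255.443 kPa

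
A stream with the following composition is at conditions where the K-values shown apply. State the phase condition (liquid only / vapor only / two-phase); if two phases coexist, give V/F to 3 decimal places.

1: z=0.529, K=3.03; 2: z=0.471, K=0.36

ΣzᵢKᵢ = 1.772; Σzᵢ/Kᵢ = 1.483.
Both exceed 1, so a two-phase solution exists.
Newton–Raphson from ψ = 0.69:
  ψ = 0.690: g = -0.0925, g' = -0.997 → ψ = 0.597
  ψ = 0.597: g = -0.0025, g' = -0.951 → ψ = 0.595
Converged at ψ = 0.595.

two-phase, V/F = 0.595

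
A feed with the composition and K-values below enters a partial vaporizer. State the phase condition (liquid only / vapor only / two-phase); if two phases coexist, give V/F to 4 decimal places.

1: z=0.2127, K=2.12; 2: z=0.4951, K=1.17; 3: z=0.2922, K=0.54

two-phase, V/F = 0.7453

ΣzᵢKᵢ = 1.1880; Σzᵢ/Kᵢ = 1.0646.
Both exceed 1, so a two-phase solution exists.
Material balance + equilibrium reduce to Σ zᵢ(Kᵢ−1)/(1+ψ(Kᵢ−1)) = 0.
Iterate (Newton) starting at ψ = 0.53:
  ψ = 0.5300: g = 0.04895, g' = -0.2252 → ψ = 0.7473
  ψ = 0.7473: g = -0.00047, g' = -0.2339 → ψ = 0.7453
Converged at ψ = 0.7453.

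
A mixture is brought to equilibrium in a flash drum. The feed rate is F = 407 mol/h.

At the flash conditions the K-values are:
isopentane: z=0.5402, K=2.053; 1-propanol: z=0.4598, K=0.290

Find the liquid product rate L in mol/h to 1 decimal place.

L = 275.1 mol/h

Newton–Raphson from ψ = 0.5:
  ψ = 0.5000: g = -0.13350, g' = -0.8142 → ψ = 0.3360
  ψ = 0.3360: g = -0.00859, g' = -0.7266 → ψ = 0.3242
Converged at ψ = 0.3242.
Then V = ψ·F = 0.3242·407 = 131.9 mol/h and L = F − V = 275.1 mol/h.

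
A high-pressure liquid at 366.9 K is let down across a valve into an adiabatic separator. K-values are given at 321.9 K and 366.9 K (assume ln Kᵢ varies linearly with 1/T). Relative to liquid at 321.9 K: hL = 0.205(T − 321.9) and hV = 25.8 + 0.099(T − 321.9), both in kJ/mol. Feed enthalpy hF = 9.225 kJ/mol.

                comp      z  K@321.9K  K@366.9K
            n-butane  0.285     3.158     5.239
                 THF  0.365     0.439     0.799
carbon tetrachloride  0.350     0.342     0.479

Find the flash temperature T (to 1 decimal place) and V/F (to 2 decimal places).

Adiabatic flash: solve Rachford–Rice at each trial T, then check hF = ψ·hV(T) + (1−ψ)·hL(T).
  T = 321.9 K: K = (3.158, 0.439, 0.342), RR gives ψ = 0.137, H_out = 3.529 kJ/mol
  T = 366.9 K: K = (5.239, 0.799, 0.479), RR gives ψ = 0.588, H_out = 21.585 kJ/mol
  T = 344.4 K: K = (4.135, 0.604, 0.409), RR gives ψ = 0.347, H_out = 12.745 kJ/mol
  T = 333.1 K: K = (3.628, 0.517, 0.375), RR gives ψ = 0.243, H_out = 8.268 kJ/mol
  T = 338.8 K: K = (3.880, 0.560, 0.392), RR gives ψ = 0.295, H_out = 10.548 kJ/mol
  T = 336.0 K: K = (3.755, 0.539, 0.384), RR gives ψ = 0.269, H_out = 9.436 kJ/mol
  T = 334.6 K: K = (3.694, 0.528, 0.380), RR gives ψ = 0.256, H_out = 8.874 kJ/mol
Linear interpolation between T = 334.6 (H_out = 8.874) and T = 336.0 (H_out = 9.436) on hF = 9.225 gives T ≈ 335.5 K, at which ψ = 0.26.

T = 335.5 K, V/F = 0.26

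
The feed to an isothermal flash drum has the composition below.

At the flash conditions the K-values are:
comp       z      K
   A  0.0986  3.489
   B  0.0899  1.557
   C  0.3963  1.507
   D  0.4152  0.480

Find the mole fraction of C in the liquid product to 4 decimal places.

Let ψ = V/F and solve Σ zᵢ(Kᵢ−1)/(1+ψ(Kᵢ−1)) = 0.
g(0) = ΣzᵢKᵢ − 1 = 0.2805 and g(1) = 1 − Σzᵢ/Kᵢ = -0.2140, so a root lies in (0, 1).
Newton iteration, ψ⁰ = 0.5:
  ψ = 0.5000: g = 0.01704, g' = -0.4082 → ψ = 0.5417
  ψ = 0.5417: g = 0.00002, g' = -0.4075 → ψ = 0.5418
Converged at ψ = 0.5418.
Compositions from xᵢ = zᵢ/(1+ψ(Kᵢ−1)), yᵢ = Kᵢxᵢ:
  A: x = 0.0420, y = 0.1465
  B: x = 0.0691, y = 0.1075
  C: x = 0.3109, y = 0.4685
  D: x = 0.5781, y = 0.2775

x_C = 0.3109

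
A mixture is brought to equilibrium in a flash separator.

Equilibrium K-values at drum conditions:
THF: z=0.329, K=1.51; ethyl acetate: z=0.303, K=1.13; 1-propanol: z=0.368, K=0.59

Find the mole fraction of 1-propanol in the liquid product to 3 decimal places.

Newton iteration, V/F⁰ = 0.33:
  V/F = 0.330: g = 0.0069, g' = -0.150 → V/F = 0.376
Converged at V/F = 0.376.
Compositions from xᵢ = zᵢ/(1+V/F(Kᵢ−1)), yᵢ = Kᵢxᵢ:
  THF: x = 0.276, y = 0.417
  ethyl acetate: x = 0.289, y = 0.326
  1-propanol: x = 0.435, y = 0.257

x_1-propanol = 0.435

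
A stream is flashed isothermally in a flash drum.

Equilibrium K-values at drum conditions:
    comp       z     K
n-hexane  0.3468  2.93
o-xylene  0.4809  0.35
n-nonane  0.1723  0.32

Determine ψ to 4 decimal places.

Newton–Raphson from ψ = 0.5:
  ψ = 0.5000: g = -0.29999, g' = -0.9634 → ψ = 0.1886
Converged at ψ = 0.1886.

ψ = 0.1886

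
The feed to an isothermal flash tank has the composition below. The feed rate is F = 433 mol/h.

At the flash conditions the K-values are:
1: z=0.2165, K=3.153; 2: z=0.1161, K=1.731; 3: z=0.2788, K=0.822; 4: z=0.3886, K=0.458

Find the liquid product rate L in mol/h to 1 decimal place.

Rachford–Rice: g(ψ) = Σ zᵢ(Kᵢ−1)/(1+ψ(Kᵢ−1)) = 0.
g(0) = ΣzᵢKᵢ − 1 = 0.2907 and g(1) = 1 − Σzᵢ/Kᵢ = -0.3234, so a root lies in (0, 1).
Newton iteration, ψ⁰ = 0.51:
  ψ = 0.5100: g = -0.06167, g' = -0.4896 → ψ = 0.3840
  ψ = 0.3840: g = 0.00216, g' = -0.5308 → ψ = 0.3881
Converged at ψ = 0.3881.
Then V = ψ·F = 0.3881·433 = 168.1 mol/h and L = F − V = 264.9 mol/h.

L = 264.9 mol/h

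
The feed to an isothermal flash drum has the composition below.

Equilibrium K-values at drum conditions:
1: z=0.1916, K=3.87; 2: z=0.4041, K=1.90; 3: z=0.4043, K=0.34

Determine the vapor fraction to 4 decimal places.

Material balance + equilibrium reduce to Σ zᵢ(Kᵢ−1)/(1+ψ(Kᵢ−1)) = 0.
Check two-phase: ΣzᵢKᵢ = 1.6467 > 1 and Σzᵢ/Kᵢ = 1.4513 > 1, so g(0) = 0.6467 > 0 and g(1) = -0.4513 < 0.
Newton–Raphson from ψ = 0.5:
  ψ = 0.5000: g = 0.07838, g' = -0.8142 → ψ = 0.5963
  ψ = 0.5963: g = -0.00050, g' = -0.8321 → ψ = 0.5957
Converged at ψ = 0.5957.

ψ = 0.5957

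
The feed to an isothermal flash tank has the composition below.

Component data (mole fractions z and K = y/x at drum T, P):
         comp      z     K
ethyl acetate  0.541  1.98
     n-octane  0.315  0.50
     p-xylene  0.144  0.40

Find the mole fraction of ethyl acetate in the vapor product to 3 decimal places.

Rachford–Rice: g(ψ) = Σ zᵢ(Kᵢ−1)/(1+ψ(Kᵢ−1)) = 0.
g(0) = ΣzᵢKᵢ − 1 = 0.286 and g(1) = 1 − Σzᵢ/Kᵢ = -0.263, so a root lies in (0, 1).
Iterate (Newton) starting at ψ = 0.5:
  ψ = 0.500: g = 0.0224, g' = -0.480 → ψ = 0.547
  ψ = 0.547: g = -0.0001, g' = -0.484 → ψ = 0.546
Converged at ψ = 0.546.
Compositions from xᵢ = zᵢ/(1+ψ(Kᵢ−1)), yᵢ = Kᵢxᵢ:
  ethyl acetate: x = 0.352, y = 0.698
  n-octane: x = 0.433, y = 0.217
  p-xylene: x = 0.214, y = 0.086

y_ethyl acetate = 0.698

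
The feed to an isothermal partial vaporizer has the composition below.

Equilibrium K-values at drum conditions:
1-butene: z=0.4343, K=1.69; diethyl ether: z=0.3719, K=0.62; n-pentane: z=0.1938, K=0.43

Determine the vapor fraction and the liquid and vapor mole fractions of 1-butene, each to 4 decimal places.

ψ = 0.1530, x_1-butene = 0.3928, y_1-butene = 0.6639

Let ψ = V/F and solve Σ zᵢ(Kᵢ−1)/(1+ψ(Kᵢ−1)) = 0.
Check two-phase: ΣzᵢKᵢ = 1.0479 > 1 and Σzᵢ/Kᵢ = 1.3075 > 1, so g(0) = 0.0479 > 0 and g(1) = -0.3075 < 0.
Newton–Raphson from ψ = 0.46:
  ψ = 0.4600: g = -0.09351, g' = -0.3137 → ψ = 0.1619
  ψ = 0.1619: g = -0.00272, g' = -0.3047 → ψ = 0.1529
Converged at ψ = 0.1530.
Compositions from xᵢ = zᵢ/(1+ψ(Kᵢ−1)), yᵢ = Kᵢxᵢ:
  1-butene: x = 0.3928, y = 0.6639
  diethyl ether: x = 0.3948, y = 0.2448
  n-pentane: x = 0.2123, y = 0.0913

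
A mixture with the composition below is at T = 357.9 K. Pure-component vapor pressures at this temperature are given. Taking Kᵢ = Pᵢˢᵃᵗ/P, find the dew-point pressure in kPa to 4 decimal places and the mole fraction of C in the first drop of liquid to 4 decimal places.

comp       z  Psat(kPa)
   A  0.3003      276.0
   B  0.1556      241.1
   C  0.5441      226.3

Pdew = 241.6773 kPa, x_C = 0.5811

At the dew point ψ → 1, so Σzᵢ/Kᵢ = 1 with Kᵢ = Pᵢˢᵃᵗ/P ⇒ 1/P = Σzᵢ/Pᵢˢᵃᵗ.
1/P = 0.3003/276.0 + 0.1556/241.1 + 0.5441/226.3 = 0.0041377 ⇒ P = 241.6773 kPa
xᵢ = zᵢP/Pᵢˢᵃᵗ ⇒ x_C = 0.5441·241.6773/226.3 = 0.5811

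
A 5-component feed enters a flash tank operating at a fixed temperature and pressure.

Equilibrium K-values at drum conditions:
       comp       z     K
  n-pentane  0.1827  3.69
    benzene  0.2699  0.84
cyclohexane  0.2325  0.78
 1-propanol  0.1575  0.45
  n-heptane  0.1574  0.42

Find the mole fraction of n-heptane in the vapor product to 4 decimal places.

Let ψ = V/F and solve Σ zᵢ(Kᵢ−1)/(1+ψ(Kᵢ−1)) = 0.
Check two-phase: ΣzᵢKᵢ = 1.2192 > 1 and Σzᵢ/Kᵢ = 1.3937 > 1, so g(0) = 0.2192 > 0 and g(1) = -0.3937 < 0.
Iterate (Newton) starting at ψ = 0.7:
  ψ = 0.7000: g = -0.23317, g' = -0.4596 → ψ = 0.1927
  ψ = 0.1927: g = 0.02607, g' = -0.7199 → ψ = 0.2289
  ψ = 0.2289: g = 0.00114, g' = -0.6591 → ψ = 0.2306
Converged at ψ = 0.2306.
Compositions from xᵢ = zᵢ/(1+ψ(Kᵢ−1)), yᵢ = Kᵢxᵢ:
  n-pentane: x = 0.1128, y = 0.4161
  benzene: x = 0.2802, y = 0.2354
  cyclohexane: x = 0.2449, y = 0.1910
  1-propanol: x = 0.1804, y = 0.0812
  n-heptane: x = 0.1817, y = 0.0763

y_n-heptane = 0.0763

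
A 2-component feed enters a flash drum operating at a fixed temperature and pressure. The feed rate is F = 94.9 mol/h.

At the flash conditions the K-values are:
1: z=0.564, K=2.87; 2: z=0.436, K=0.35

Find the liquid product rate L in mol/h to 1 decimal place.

Let ψ = V/F and solve Σ zᵢ(Kᵢ−1)/(1+ψ(Kᵢ−1)) = 0.
Feasibility: ΣzᵢKᵢ = 1.771, Σzᵢ/Kᵢ = 1.442 — both > 1, two phases present.
Newton iteration, ψ⁰ = 0.65:
  ψ = 0.650: g = -0.0147, g' = -0.954 → ψ = 0.635
Converged at ψ = 0.635.
Then V = ψ·F = 0.6345·94.9 = 60.2 mol/h and L = F − V = 34.7 mol/h.

L = 34.7 mol/h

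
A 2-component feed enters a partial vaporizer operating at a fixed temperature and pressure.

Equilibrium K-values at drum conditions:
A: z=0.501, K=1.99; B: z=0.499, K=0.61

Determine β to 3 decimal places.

β = 0.781

Rachford–Rice: g(β) = Σ zᵢ(Kᵢ−1)/(1+β(Kᵢ−1)) = 0.
Check two-phase: ΣzᵢKᵢ = 1.301 > 1 and Σzᵢ/Kᵢ = 1.070 > 1, so g(0) = 0.301 > 0 and g(1) = -0.070 < 0.
Newton–Raphson from β = 0.5:
  β = 0.500: g = 0.0900, g' = -0.337 → β = 0.767
  β = 0.767: g = 0.0042, g' = -0.313 → β = 0.781
Converged at β = 0.781.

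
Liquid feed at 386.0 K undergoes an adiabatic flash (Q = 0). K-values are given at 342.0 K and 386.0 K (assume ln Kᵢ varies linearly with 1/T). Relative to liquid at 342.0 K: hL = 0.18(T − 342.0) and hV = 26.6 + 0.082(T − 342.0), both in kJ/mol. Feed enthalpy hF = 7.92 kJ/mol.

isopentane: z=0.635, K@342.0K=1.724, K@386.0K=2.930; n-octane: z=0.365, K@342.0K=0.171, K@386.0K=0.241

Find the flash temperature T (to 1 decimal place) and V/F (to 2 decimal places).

Adiabatic flash: solve Rachford–Rice at each trial T, then check hF = ψ·hV(T) + (1−ψ)·hL(T).
  T = 342.0 K: K = (1.724, 0.171), RR gives ψ = 0.262, H_out = 6.965 kJ/mol
  T = 386.0 K: K = (2.930, 0.241), RR gives ψ = 0.648, H_out = 22.352 kJ/mol
  T = 364.0 K: K = (2.284, 0.205), RR gives ψ = 0.515, H_out = 16.538 kJ/mol
  T = 353.0 K: K = (1.993, 0.188), RR gives ψ = 0.414, H_out = 12.553 kJ/mol
  T = 347.5 K: K = (1.856, 0.179), RR gives ψ = 0.347, H_out = 10.039 kJ/mol
  T = 344.8 K: K = (1.790, 0.175), RR gives ψ = 0.308, H_out = 8.615 kJ/mol
  T = 343.4 K: K = (1.757, 0.173), RR gives ψ = 0.286, H_out = 7.815 kJ/mol
Linear interpolation between T = 343.4 (H_out = 7.815) and T = 344.8 (H_out = 8.615) on hF = 7.92 gives T ≈ 343.6 K, at which ψ = 0.29.

T = 343.6 K, V/F = 0.29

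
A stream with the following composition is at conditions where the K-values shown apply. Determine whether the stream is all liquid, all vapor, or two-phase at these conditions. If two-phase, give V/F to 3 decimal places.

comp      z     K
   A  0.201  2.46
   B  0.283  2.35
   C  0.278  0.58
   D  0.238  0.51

two-phase, V/F = 0.697

ΣzᵢKᵢ = 1.442; Σzᵢ/Kᵢ = 1.148.
Both exceed 1, so a two-phase solution exists.
Rachford–Rice: g(ψ) = Σ zᵢ(Kᵢ−1)/(1+ψ(Kᵢ−1)) = 0.
Newton–Raphson from ψ = 0.6:
  ψ = 0.600: g = 0.0462, g' = -0.481 → ψ = 0.696
  ψ = 0.696: g = 0.0006, g' = -0.472 → ψ = 0.697
Converged at ψ = 0.697.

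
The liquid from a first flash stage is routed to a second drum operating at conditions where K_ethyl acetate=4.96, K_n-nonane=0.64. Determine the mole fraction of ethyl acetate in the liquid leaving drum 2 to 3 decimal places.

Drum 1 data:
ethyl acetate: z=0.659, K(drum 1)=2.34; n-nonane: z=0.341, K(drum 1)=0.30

x_ethyl acetate (drum 2) = 0.083

Drum 1:
Material balance + equilibrium reduce to Σ zᵢ(Kᵢ−1)/(1+ψ₁(Kᵢ−1)) = 0.
Feasibility: ΣzᵢKᵢ = 1.644, Σzᵢ/Kᵢ = 1.418 — both > 1, two phases present.
Binary case is linear: z₁(K₁−1)(1+ψ₁(K₂−1)) + z₂(K₂−1)(1+ψ₁(K₁−1)) = 0
⇒ ψ₁ = [z₁(K₁−1)+z₂(K₂−1)] / [−(K₁−1)(K₂−1)] = 0.6444/0.9380 = 0.687
Drum-1 compositions:
  ethyl acetate: x = 0.343, y = 0.803
  n-nonane: x = 0.657, y = 0.197
Drum-2 feed = drum-1 liquid: z₂ = (0.3431, 0.6569).
Drum 2:
Material balance + equilibrium reduce to Σ zᵢ(Kᵢ−1)/(1+ψ₂(Kᵢ−1)) = 0.
Check two-phase: ΣzᵢKᵢ = 2.122 > 1 and Σzᵢ/Kᵢ = 1.096 > 1, so g(0) = 1.122 > 0 and g(1) = -0.096 < 0.
Iterate (Newton) starting at ψ₂ = 0.5:
  ψ₂ = 0.500: g = 0.1676, g' = -0.733 → ψ₂ = 0.729
  ψ₂ = 0.729: g = 0.0291, g' = -0.513 → ψ₂ = 0.786
  ψ₂ = 0.786: g = 0.0009, g' = -0.484 → ψ₂ = 0.787
Converged at ψ₂ = 0.787.
  ethyl acetate: x = 0.083, y = 0.413
  n-nonane: x = 0.917, y = 0.587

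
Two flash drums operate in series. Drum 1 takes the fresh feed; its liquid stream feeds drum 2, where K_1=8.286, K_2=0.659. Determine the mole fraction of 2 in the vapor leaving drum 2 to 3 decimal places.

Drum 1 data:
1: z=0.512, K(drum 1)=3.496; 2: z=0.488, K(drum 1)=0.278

y_2 (drum 2) = 0.630

Drum 1:
Material balance + equilibrium reduce to Σ zᵢ(Kᵢ−1)/(1+ψ₁(Kᵢ−1)) = 0.
g(0) = ΣzᵢKᵢ − 1 = 0.926 and g(1) = 1 − Σzᵢ/Kᵢ = -0.902, so a root lies in (0, 1).
Binary case is linear: z₁(K₁−1)(1+ψ₁(K₂−1)) + z₂(K₂−1)(1+ψ₁(K₁−1)) = 0
⇒ ψ₁ = [z₁(K₁−1)+z₂(K₂−1)] / [−(K₁−1)(K₂−1)] = 0.9256/1.8021 = 0.514
Drum-1 compositions:
  1: x = 0.224, y = 0.784
  2: x = 0.776, y = 0.216
Drum-2 feed = drum-1 liquid: z₂ = (0.2244, 0.7756).
Drum 2:
Rachford–Rice: g(ψ₂) = Σ zᵢ(Kᵢ−1)/(1+ψ₂(Kᵢ−1)) = 0.
Feasibility: ΣzᵢKᵢ = 2.370, Σzᵢ/Kᵢ = 1.204 — both > 1, two phases present.
Binary case is linear: z₁(K₁−1)(1+ψ₂(K₂−1)) + z₂(K₂−1)(1+ψ₂(K₁−1)) = 0
⇒ ψ₂ = [z₁(K₁−1)+z₂(K₂−1)] / [−(K₁−1)(K₂−1)] = 1.3702/2.4845 = 0.552
  1: x = 0.045, y = 0.370
  2: x = 0.955, y = 0.630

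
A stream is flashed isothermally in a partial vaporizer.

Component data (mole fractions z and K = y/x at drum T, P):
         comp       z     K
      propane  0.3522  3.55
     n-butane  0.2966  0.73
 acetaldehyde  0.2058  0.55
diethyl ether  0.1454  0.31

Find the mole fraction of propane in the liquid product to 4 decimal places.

x_propane = 0.1477

Rachford–Rice: g(V/F) = Σ zᵢ(Kᵢ−1)/(1+V/F(Kᵢ−1)) = 0.
Feasibility: ΣzᵢKᵢ = 1.6251, Σzᵢ/Kᵢ = 1.3487 — both > 1, two phases present.
Newton iteration, V/F⁰ = 0.5:
  V/F = 0.5000: g = 0.02953, g' = -0.7021 → V/F = 0.5421
  V/F = 0.5421: g = 0.00043, g' = -0.6828 → V/F = 0.5427
Converged at V/F = 0.5427.
Compositions from xᵢ = zᵢ/(1+V/F(Kᵢ−1)), yᵢ = Kᵢxᵢ:
  propane: x = 0.1477, y = 0.5245
  n-butane: x = 0.3475, y = 0.2537
  acetaldehyde: x = 0.2723, y = 0.1498
  diethyl ether: x = 0.2324, y = 0.0721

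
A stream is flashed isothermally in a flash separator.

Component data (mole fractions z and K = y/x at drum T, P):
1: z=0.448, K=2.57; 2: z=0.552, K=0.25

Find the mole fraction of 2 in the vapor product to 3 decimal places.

y_2 = 0.169

Let β = V/F and solve Σ zᵢ(Kᵢ−1)/(1+β(Kᵢ−1)) = 0.
Feasibility: ΣzᵢKᵢ = 1.289, Σzᵢ/Kᵢ = 2.382 — both > 1, two phases present.
Binary case is linear: z₁(K₁−1)(1+β(K₂−1)) + z₂(K₂−1)(1+β(K₁−1)) = 0
⇒ β = [z₁(K₁−1)+z₂(K₂−1)] / [−(K₁−1)(K₂−1)] = 0.2894/1.1775 = 0.246
Compositions from xᵢ = zᵢ/(1+β(Kᵢ−1)), yᵢ = Kᵢxᵢ:
  1: x = 0.323, y = 0.831
  2: x = 0.677, y = 0.169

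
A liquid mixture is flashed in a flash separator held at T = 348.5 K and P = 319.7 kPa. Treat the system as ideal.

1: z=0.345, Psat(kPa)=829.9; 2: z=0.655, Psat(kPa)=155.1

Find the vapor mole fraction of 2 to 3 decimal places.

y_2 = 0.367

Raoult's law: Kᵢ = Pᵢˢᵃᵗ/P = Pᵢˢᵃᵗ/319.7.
  K_1 = 829.9/319.7 = 2.59587, K_2 = 155.1/319.7 = 0.48514
Material balance + equilibrium reduce to Σ zᵢ(Kᵢ−1)/(1+ψ(Kᵢ−1)) = 0.
Check two-phase: ΣzᵢKᵢ = 1.213 > 1 and Σzᵢ/Kᵢ = 1.483 > 1, so g(0) = 0.213 > 0 and g(1) = -0.483 < 0.
Newton–Raphson from ψ = 0.33:
  ψ = 0.330: g = -0.0456, g' = -0.629 → ψ = 0.257
  ψ = 0.257: g = 0.0015, g' = -0.672 → ψ = 0.260
Converged at ψ = 0.260.
Compositions from xᵢ = zᵢ/(1+ψ(Kᵢ−1)), yᵢ = Kᵢxᵢ:
  1: x = 0.244, y = 0.633
  2: x = 0.756, y = 0.367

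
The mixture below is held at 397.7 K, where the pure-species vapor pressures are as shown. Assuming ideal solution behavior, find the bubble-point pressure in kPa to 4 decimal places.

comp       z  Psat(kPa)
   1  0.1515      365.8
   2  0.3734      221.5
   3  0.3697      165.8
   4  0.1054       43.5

At the bubble point ψ → 0, so ΣzᵢKᵢ = 1 with Kᵢ = Pᵢˢᵃᵗ/P ⇒ P = ΣzᵢPᵢˢᵃᵗ.
P = 0.1515·365.8 + 0.3734·221.5 + 0.3697·165.8 + 0.1054·43.5 = 204.0080 kPa

Pbub = 204.0080 kPa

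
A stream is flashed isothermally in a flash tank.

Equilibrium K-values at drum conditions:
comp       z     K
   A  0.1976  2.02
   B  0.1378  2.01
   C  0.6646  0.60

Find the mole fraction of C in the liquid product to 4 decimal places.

Rachford–Rice: g(V/F) = Σ zᵢ(Kᵢ−1)/(1+V/F(Kᵢ−1)) = 0.
Feasibility: ΣzᵢKᵢ = 1.0749, Σzᵢ/Kᵢ = 1.2740 — both > 1, two phases present.
Newton iteration, V/F⁰ = 0.5:
  V/F = 0.5000: g = -0.10634, g' = -0.3184 → V/F = 0.1660
  V/F = 0.1660: g = 0.00682, g' = -0.3755 → V/F = 0.1841
  V/F = 0.1841: g = 0.00005, g' = -0.3696 → V/F = 0.1843
Converged at V/F = 0.1843.
Compositions from xᵢ = zᵢ/(1+V/F(Kᵢ−1)), yᵢ = Kᵢxᵢ:
  A: x = 0.1663, y = 0.3360
  B: x = 0.1162, y = 0.2335
  C: x = 0.7175, y = 0.4305

x_C = 0.7175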